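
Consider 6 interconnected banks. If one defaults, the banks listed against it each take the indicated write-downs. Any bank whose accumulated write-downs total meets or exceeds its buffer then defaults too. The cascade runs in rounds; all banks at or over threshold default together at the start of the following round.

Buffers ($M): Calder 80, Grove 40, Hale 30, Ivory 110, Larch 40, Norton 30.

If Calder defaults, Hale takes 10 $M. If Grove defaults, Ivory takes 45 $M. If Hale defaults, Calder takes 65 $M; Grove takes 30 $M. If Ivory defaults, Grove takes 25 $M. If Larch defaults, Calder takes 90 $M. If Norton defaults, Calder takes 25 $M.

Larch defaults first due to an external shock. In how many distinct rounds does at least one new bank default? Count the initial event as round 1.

Round 1 — Larch defaults (initial).
  Calder: +90 → 90 ≥ 80
Round 2 — Calder defaults.
  Hale: +10 → 10 < 30
No further defaults.

2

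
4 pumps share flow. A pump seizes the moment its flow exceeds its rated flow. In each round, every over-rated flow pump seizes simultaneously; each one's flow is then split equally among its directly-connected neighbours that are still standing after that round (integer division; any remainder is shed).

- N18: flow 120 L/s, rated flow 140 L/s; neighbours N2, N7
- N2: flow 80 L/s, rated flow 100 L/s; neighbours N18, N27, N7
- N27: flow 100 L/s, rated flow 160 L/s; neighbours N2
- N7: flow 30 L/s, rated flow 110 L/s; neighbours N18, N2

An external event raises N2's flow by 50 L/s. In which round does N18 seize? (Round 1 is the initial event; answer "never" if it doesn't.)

Round 1 — N2 at 130 > 100. N2 seizes.
  N2 sheds 130 L/s to N18, N27, N7: 43 each (1 lost).
    N18: 120+43 = 163 > 140
    N27: 100+43 = 143 ≤ 160
    N7: 30+43 = 73 ≤ 110
Round 2 — N18 seizes.
  N18 sheds 163 L/s to N7: 163 each.
    N7: 73+163 = 236 > 110
Round 3 — N7 seizes.
  N7 sheds 236 L/s: no online neighbours, lost.
No further seizures.

2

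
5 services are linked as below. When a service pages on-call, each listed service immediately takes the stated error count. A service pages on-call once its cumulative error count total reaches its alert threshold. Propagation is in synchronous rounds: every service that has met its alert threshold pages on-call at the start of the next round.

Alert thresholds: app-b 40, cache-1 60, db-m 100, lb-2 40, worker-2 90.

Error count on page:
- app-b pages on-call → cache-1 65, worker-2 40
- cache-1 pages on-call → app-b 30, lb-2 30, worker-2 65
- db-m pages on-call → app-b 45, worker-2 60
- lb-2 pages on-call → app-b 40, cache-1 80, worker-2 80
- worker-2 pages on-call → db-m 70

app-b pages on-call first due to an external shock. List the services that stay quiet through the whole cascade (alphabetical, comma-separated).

Round 1 — app-b pages on-call (initial).
  cache-1: +65 → 65 ≥ 60
  worker-2: +40 → 40 < 90
Round 2 — cache-1 pages on-call.
  lb-2: +30 → 30 < 40
  worker-2: +65 → 105 ≥ 90
Round 3 — worker-2 pages on-call.
  db-m: +70 → 70 < 100
No further pages.

db-m, lb-2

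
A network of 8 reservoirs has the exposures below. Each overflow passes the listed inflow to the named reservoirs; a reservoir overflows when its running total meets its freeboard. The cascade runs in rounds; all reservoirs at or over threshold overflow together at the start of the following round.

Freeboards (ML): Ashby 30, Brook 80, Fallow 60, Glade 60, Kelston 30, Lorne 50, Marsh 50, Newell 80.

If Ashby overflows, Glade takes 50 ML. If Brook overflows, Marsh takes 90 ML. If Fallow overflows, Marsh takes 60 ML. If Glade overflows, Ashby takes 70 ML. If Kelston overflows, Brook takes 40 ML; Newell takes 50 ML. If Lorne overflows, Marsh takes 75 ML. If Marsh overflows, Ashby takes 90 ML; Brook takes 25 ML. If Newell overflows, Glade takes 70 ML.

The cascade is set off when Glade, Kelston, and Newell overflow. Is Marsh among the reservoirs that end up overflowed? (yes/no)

Round 1 — Glade, Kelston, Newell overflow (initial).
  Ashby: +70 → 70 ≥ 30
  Brook: +40 → 40 < 80
Round 2 — Ashby overflows.
No further overflows.

no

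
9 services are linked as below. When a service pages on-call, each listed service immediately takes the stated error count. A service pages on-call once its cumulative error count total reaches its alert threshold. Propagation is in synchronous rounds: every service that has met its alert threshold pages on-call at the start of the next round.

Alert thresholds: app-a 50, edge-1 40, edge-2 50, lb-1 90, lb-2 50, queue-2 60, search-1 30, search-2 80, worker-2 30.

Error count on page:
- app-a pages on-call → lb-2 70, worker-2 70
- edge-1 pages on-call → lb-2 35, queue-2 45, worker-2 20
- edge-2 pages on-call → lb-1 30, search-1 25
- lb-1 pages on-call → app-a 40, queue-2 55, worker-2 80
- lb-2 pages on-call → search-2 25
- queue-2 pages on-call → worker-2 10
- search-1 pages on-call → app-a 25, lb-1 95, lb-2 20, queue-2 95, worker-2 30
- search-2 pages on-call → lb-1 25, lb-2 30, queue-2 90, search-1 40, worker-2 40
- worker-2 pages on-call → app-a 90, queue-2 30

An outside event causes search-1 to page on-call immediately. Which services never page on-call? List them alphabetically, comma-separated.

edge-1, edge-2, search-2

Round 1 — search-1 pages on-call (initial).
  app-a: +25 → 25 < 50
  lb-1: +95 → 95 ≥ 90
  lb-2: +20 → 20 < 50
  queue-2: +95 → 95 ≥ 60
  worker-2: +30 → 30 ≥ 30
Round 2 — lb-1, queue-2, worker-2 page on-call.
  app-a: +40+90 → 155 ≥ 50
Round 3 — app-a pages on-call.
  lb-2: +70 → 90 ≥ 50
Round 4 — lb-2 pages on-call.
  search-2: +25 → 25 < 80
No further pages.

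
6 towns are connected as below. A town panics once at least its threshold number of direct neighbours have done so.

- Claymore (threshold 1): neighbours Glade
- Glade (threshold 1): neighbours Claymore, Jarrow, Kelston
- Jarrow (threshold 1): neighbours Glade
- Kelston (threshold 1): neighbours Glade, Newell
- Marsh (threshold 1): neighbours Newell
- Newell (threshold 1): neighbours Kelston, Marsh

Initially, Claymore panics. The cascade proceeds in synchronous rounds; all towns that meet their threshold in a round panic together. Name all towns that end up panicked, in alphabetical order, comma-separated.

Claymore, Glade, Jarrow, Kelston, Marsh, Newell

Round 1 — Claymore panics (initial).
Round 2 — checking thresholds:
  Glade: 1 of 3 neighbours ≥ 1, panics.
Round 3 — checking thresholds:
  Jarrow: 1 of 1 neighbours ≥ 1, panics.
  Kelston: 1 of 2 neighbours ≥ 1, panics.
Round 4 — checking thresholds:
  Newell: 1 of 2 neighbours ≥ 1, panics.
Round 5 — checking thresholds:
  Marsh: 1 of 1 neighbours ≥ 1, panics.
Round 6 — no new panics; cascade stops.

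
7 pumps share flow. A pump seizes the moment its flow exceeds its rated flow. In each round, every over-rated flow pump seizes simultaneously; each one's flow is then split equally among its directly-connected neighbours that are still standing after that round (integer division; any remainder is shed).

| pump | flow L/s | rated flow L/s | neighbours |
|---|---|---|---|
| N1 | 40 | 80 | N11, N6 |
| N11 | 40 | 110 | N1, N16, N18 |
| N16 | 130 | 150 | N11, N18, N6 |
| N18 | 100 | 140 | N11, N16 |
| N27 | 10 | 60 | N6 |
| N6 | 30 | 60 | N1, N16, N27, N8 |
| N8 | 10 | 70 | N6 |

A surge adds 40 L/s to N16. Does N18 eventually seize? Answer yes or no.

yes

Round 1 — N16 at 170 > 150. N16 seizes.
  N16 sheds 170 L/s to N11, N18, N6: 56 each (2 lost).
    N11: 40+56 = 96 ≤ 110
    N18: 100+56 = 156 > 140
    N6: 30+56 = 86 > 60
Round 2 — N18, N6 seize.
  N18 sheds 156 L/s to N11: 156 each.
    N11: 96+156 = 252 > 110
  N6 sheds 86 L/s to N1, N27, N8: 28 each (2 lost).
    N1: 40+28 = 68 ≤ 80
    N27: 10+28 = 38 ≤ 60
    N8: 10+28 = 38 ≤ 70
Round 3 — N11 seizes.
  N11 sheds 252 L/s to N1: 252 each.
    N1: 68+252 = 320 > 80
Round 4 — N1 seizes.
  N1 sheds 320 L/s: no online neighbours, lost.
No further seizures.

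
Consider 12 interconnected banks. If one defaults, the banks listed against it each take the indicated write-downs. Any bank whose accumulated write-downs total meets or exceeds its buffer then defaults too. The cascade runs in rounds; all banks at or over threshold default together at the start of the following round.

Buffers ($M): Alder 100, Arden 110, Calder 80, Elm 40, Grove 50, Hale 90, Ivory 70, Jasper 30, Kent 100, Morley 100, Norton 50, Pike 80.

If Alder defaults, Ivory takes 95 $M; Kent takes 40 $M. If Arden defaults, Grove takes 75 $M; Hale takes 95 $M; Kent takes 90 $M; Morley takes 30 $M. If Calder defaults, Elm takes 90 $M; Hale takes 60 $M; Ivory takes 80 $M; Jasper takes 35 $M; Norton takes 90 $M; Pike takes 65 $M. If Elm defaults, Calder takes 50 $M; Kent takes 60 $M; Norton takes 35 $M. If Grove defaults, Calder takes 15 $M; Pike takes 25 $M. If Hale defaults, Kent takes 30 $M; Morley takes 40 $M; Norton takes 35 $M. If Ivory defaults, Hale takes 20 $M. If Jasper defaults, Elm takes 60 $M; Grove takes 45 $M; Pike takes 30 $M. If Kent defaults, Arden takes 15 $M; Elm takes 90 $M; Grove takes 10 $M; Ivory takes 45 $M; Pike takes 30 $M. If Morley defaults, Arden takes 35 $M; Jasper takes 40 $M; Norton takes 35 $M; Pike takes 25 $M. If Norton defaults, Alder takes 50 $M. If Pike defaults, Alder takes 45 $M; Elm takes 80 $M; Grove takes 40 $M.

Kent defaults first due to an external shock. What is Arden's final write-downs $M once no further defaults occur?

Round 1 — Kent defaults (initial).
  Arden: +15 → 15 < 110
  Elm: +90 → 90 ≥ 40
  Grove: +10 → 10 < 50
  Ivory: +45 → 45 < 70
  Pike: +30 → 30 < 80
Round 2 — Elm defaults.
  Calder: +50 → 50 < 80
  Norton: +35 → 35 < 50
No further defaults.

15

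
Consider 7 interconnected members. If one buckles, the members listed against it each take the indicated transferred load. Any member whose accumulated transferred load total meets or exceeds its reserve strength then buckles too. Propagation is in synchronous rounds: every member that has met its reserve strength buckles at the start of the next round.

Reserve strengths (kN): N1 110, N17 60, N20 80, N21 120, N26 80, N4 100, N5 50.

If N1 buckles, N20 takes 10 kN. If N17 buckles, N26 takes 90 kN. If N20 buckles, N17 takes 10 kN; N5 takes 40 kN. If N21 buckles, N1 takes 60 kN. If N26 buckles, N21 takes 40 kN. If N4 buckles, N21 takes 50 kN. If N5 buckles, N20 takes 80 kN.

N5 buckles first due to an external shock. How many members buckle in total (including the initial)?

Round 1 — N5 buckles (initial).
  N20: +80 → 80 ≥ 80
Round 2 — N20 buckles.
  N17: +10 → 10 < 60
No further bucklings.

2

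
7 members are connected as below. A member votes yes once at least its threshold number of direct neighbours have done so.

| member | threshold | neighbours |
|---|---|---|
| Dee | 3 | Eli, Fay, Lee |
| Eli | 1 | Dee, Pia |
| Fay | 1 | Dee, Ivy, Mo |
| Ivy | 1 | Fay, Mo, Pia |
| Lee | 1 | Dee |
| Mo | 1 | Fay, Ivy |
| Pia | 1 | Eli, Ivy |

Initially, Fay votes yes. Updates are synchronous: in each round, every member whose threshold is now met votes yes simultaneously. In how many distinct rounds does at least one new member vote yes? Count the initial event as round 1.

Round 1 — Fay votes yes (initial).
Round 2 — checking thresholds:
  Dee: 1 of 3 neighbours < 3, not yet.
  Ivy: 1 of 3 neighbours ≥ 1, votes yes.
  Mo: 1 of 2 neighbours ≥ 1, votes yes.
Round 3 — checking thresholds:
  Dee: 1 of 3 neighbours < 3, not yet.
  Pia: 1 of 2 neighbours ≥ 1, votes yes.
Round 4 — checking thresholds:
  Dee: 1 of 3 neighbours < 3, not yet.
  Eli: 1 of 2 neighbours ≥ 1, votes yes.
Round 5 — no new yes votes; cascade stops.

4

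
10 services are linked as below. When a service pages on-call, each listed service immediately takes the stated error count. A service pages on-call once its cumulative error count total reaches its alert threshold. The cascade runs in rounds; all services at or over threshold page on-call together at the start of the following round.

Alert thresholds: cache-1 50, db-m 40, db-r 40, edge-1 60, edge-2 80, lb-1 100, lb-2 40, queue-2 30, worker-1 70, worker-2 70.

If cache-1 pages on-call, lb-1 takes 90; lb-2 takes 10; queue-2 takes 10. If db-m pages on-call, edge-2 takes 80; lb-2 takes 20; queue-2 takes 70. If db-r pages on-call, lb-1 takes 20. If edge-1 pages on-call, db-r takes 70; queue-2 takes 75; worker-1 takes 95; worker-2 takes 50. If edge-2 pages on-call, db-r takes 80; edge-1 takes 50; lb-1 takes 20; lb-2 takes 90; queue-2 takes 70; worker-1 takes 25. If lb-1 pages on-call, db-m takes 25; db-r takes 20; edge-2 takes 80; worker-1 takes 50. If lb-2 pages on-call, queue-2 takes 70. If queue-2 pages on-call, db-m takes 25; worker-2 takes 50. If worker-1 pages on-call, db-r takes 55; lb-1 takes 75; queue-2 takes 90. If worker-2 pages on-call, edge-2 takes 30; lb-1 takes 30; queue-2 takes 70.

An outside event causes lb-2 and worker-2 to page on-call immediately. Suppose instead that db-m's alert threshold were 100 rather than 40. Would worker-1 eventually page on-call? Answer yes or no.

no

With db-m's alert threshold at 100:
Round 1 — lb-2, worker-2 page on-call (initial).
  edge-2: +30 → 30 < 80
  lb-1: +30 → 30 < 100
  queue-2: +70+70 → 140 ≥ 30
Round 2 — queue-2 pages on-call.
  db-m: +25 → 25 < 100
No further pages.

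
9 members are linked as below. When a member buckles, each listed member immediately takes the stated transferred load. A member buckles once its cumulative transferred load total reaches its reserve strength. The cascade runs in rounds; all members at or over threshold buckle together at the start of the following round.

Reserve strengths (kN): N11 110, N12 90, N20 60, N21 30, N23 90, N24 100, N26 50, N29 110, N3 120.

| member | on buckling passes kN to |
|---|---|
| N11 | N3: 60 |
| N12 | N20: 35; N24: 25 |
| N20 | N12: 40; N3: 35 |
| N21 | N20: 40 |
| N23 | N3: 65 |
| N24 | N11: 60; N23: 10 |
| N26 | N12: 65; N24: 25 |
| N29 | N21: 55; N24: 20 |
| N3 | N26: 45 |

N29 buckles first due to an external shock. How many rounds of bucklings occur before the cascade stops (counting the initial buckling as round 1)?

2

Round 1 — N29 buckles (initial).
  N21: +55 → 55 ≥ 30
  N24: +20 → 20 < 100
Round 2 — N21 buckles.
  N20: +40 → 40 < 60
No further bucklings.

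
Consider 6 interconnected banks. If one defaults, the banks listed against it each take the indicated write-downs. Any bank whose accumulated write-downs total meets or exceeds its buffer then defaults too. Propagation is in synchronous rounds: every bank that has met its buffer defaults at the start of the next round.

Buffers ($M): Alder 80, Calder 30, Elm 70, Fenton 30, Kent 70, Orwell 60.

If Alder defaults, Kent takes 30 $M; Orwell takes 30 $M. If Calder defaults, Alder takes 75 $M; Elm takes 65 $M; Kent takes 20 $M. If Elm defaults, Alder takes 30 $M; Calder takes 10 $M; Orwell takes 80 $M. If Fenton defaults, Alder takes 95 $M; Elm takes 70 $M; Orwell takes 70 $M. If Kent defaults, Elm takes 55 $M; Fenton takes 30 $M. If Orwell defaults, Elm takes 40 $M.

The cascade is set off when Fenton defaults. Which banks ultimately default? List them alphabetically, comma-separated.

Alder, Elm, Fenton, Orwell

Round 1 — Fenton defaults (initial).
  Alder: +95 → 95 ≥ 80
  Elm: +70 → 70 ≥ 70
  Orwell: +70 → 70 ≥ 60
Round 2 — Alder, Elm, Orwell default.
  Calder: +10 → 10 < 30
  Kent: +30 → 30 < 70
No further defaults.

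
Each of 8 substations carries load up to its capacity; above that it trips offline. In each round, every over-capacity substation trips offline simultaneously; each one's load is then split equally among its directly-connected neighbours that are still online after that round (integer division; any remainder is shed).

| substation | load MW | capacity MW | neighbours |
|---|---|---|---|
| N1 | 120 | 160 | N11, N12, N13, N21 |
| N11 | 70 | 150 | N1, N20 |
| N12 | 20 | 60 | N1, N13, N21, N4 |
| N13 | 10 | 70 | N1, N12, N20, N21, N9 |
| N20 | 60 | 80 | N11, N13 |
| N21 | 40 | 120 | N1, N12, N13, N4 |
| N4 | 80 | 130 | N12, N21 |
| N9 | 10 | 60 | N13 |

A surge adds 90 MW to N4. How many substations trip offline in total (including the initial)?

8

Round 1 — N4 at 170 > 130. N4 trips offline.
  N4 sheds 170 MW to N12, N21: 85 each.
    N12: 20+85 = 105 > 60
    N21: 40+85 = 125 > 120
Round 2 — N12, N21 trip offline.
  N12 sheds 105 MW to N1, N13: 52 each (1 lost).
    N1: 120+52 = 172 > 160
    N13: 10+52 = 62 ≤ 70
  N21 sheds 125 MW to N1, N13: 62 each (1 lost).
    N1: 172+62 = 234 > 160
    N13: 62+62 = 124 > 70
Round 3 — N1, N13 trip offline.
  N1 sheds 234 MW to N11: 234 each.
    N11: 70+234 = 304 > 150
  N13 sheds 124 MW to N20, N9: 62 each.
    N20: 60+62 = 122 > 80
    N9: 10+62 = 72 > 60
Round 4 — N11, N20, N9 trip offline.
  N11 sheds 304 MW: no online neighbours, lost.
  N20 sheds 122 MW: no online neighbours, lost.
  N9 sheds 72 MW: no online neighbours, lost.
No further trips.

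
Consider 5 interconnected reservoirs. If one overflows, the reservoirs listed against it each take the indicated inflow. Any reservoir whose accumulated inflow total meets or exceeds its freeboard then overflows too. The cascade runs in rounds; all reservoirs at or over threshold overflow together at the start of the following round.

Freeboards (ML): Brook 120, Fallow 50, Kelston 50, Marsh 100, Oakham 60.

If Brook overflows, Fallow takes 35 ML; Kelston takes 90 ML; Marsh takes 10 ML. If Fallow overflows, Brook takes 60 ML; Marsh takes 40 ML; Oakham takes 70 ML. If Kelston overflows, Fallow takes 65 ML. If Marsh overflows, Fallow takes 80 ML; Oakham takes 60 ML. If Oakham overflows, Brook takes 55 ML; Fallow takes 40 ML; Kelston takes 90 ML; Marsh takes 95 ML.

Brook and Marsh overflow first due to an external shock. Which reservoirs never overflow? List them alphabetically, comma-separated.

Round 1 — Brook, Marsh overflow (initial).
  Fallow: +35+80 → 115 ≥ 50
  Kelston: +90 → 90 ≥ 50
  Oakham: +60 → 60 ≥ 60
Round 2 — Fallow, Kelston, Oakham overflow.
No further overflows.

none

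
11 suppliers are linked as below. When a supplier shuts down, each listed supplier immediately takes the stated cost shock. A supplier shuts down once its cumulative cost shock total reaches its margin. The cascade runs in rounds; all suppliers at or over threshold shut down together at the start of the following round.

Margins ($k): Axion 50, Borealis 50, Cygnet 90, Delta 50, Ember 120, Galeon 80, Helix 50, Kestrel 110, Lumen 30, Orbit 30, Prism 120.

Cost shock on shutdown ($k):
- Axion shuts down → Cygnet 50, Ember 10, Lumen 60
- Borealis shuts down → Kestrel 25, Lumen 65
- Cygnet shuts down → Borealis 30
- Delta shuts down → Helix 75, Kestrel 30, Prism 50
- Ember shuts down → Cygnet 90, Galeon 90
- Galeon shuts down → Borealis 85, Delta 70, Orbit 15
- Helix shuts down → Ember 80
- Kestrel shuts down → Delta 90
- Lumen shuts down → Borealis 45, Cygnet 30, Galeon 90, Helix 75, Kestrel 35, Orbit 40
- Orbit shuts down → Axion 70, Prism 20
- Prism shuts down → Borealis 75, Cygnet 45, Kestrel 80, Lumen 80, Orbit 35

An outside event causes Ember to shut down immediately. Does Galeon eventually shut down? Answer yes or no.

yes

Round 1 — Ember shuts down (initial).
  Cygnet: +90 → 90 ≥ 90
  Galeon: +90 → 90 ≥ 80
Round 2 — Cygnet, Galeon shut down.
  Borealis: +30+85 → 115 ≥ 50
  Delta: +70 → 70 ≥ 50
  Orbit: +15 → 15 < 30
Round 3 — Borealis, Delta shut down.
  Helix: +75 → 75 ≥ 50
  Kestrel: +25+30 → 55 < 110
  Lumen: +65 → 65 ≥ 30
  Prism: +50 → 50 < 120
Round 4 — Helix, Lumen shut down.
  Kestrel: +35 → 90 < 110
  Orbit: +40 → 55 ≥ 30
Round 5 — Orbit shuts down.
  Axion: +70 → 70 ≥ 50
  Prism: +20 → 70 < 120
Round 6 — Axion shuts down.
No further shutdowns.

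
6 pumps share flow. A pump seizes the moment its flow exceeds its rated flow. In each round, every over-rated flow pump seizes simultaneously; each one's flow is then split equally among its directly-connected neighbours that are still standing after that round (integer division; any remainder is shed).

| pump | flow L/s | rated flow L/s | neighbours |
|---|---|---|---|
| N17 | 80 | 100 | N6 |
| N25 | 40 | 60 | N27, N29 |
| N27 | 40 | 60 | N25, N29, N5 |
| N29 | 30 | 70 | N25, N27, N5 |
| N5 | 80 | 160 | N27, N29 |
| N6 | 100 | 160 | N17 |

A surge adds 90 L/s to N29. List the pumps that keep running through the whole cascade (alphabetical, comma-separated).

Round 1 — N29 at 120 > 70. N29 seizes.
  N29 sheds 120 L/s to N25, N27, N5: 40 each.
    N25: 40+40 = 80 > 60
    N27: 40+40 = 80 > 60
    N5: 80+40 = 120 ≤ 160
Round 2 — N25, N27 seize.
  N25 sheds 80 L/s: no online neighbours, lost.
  N27 sheds 80 L/s to N5: 80 each.
    N5: 120+80 = 200 > 160
Round 3 — N5 seizes.
  N5 sheds 200 L/s: no online neighbours, lost.
No further seizures.

N17, N6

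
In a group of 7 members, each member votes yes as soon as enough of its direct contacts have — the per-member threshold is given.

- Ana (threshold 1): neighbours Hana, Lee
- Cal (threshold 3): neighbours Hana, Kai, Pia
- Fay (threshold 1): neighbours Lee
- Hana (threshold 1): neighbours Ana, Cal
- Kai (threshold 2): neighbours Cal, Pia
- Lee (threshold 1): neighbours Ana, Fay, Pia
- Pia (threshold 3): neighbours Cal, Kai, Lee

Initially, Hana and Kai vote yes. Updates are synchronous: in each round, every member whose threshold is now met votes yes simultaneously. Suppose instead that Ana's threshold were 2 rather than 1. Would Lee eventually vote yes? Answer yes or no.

no

With Ana's threshold at 2:
Round 1 — Hana, Kai vote yes (initial).
Round 2 — no new yes votes; cascade stops.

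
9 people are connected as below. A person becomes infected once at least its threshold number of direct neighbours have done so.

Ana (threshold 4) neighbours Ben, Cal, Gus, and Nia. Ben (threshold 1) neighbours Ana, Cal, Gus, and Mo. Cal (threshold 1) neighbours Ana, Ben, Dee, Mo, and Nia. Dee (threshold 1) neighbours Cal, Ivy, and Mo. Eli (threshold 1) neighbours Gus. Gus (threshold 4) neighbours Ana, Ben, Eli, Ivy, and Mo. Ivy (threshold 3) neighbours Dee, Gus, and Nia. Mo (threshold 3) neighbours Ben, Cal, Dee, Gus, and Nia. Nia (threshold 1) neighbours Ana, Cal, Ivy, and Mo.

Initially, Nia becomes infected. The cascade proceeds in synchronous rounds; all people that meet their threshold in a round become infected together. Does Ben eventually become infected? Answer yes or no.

yes

Round 1 — Nia becomes infected (initial).
Round 2 — checking thresholds:
  Ana: 1 of 4 neighbours < 4, holds.
  Cal: 1 of 5 neighbours ≥ 1, becomes infected.
  Ivy: 1 of 3 neighbours < 3, holds.
  Mo: 1 of 5 neighbours < 3, holds.
Round 3 — checking thresholds:
  Ana: 2 of 4 neighbours < 4, holds.
  Ben: 1 of 4 neighbours ≥ 1, becomes infected.
  Dee: 1 of 3 neighbours ≥ 1, becomes infected.
  Ivy: 1 of 3 neighbours < 3, holds.
  Mo: 2 of 5 neighbours < 3, holds.
Round 4 — checking thresholds:
  Ana: 3 of 4 neighbours < 4, holds.
  Gus: 1 of 5 neighbours < 4, holds.
  Ivy: 2 of 3 neighbours < 3, holds.
  Mo: 4 of 5 neighbours ≥ 3, becomes infected.
Round 5 — no new infections; cascade stops.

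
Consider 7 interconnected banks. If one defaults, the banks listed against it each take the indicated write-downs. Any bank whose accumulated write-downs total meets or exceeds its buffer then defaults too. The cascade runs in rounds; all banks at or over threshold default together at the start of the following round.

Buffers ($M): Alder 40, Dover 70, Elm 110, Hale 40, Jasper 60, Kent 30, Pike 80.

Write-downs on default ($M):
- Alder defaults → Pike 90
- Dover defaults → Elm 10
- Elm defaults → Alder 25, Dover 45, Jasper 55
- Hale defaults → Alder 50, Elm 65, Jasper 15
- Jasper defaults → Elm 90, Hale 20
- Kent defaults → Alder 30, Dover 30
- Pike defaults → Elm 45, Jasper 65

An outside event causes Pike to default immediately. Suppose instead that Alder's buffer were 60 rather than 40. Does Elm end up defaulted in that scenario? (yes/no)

yes

With Alder's buffer at 60:
Round 1 — Pike defaults (initial).
  Elm: +45 → 45 < 110
  Jasper: +65 → 65 ≥ 60
Round 2 — Jasper defaults.
  Elm: +90 → 135 ≥ 110
  Hale: +20 → 20 < 40
Round 3 — Elm defaults.
  Alder: +25 → 25 < 60
  Dover: +45 → 45 < 70
No further defaults.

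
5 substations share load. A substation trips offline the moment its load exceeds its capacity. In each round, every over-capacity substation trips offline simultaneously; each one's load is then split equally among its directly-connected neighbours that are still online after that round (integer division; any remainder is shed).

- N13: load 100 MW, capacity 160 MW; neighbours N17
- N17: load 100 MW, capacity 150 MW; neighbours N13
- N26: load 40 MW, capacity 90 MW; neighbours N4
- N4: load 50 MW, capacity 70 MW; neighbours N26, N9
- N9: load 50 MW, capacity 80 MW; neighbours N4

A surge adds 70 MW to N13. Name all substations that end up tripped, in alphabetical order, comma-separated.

N13, N17

Round 1 — N13 at 170 > 160. N13 trips offline.
  N13 sheds 170 MW to N17: 170 each.
    N17: 100+170 = 270 > 150
Round 2 — N17 trips offline.
  N17 sheds 270 MW: no online neighbours, lost.
No further trips.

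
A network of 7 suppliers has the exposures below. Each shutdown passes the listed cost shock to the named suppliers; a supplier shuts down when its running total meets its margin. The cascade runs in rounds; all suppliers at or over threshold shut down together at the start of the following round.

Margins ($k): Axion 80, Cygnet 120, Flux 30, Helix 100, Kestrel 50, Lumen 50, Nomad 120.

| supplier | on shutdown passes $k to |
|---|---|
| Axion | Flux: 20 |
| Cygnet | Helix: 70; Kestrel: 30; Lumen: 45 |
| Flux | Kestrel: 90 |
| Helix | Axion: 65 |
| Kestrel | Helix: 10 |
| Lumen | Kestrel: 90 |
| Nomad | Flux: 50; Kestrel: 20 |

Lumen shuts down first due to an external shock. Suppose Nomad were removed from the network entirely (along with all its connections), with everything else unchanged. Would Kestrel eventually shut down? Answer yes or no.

yes

With Nomad removed:
Round 1 — Lumen shuts down (initial).
  Kestrel: +90 → 90 ≥ 50
Round 2 — Kestrel shuts down.
  Helix: +10 → 10 < 100
No further shutdowns.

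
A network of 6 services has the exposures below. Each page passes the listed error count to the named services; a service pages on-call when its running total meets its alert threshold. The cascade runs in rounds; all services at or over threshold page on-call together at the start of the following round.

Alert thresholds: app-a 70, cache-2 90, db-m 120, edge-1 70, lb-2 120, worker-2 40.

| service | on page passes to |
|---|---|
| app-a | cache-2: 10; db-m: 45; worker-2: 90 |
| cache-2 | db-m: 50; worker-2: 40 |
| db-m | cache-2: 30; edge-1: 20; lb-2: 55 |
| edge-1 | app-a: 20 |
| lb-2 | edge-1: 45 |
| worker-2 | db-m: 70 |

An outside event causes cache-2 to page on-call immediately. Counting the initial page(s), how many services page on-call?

Round 1 — cache-2 pages on-call (initial).
  db-m: +50 → 50 < 120
  worker-2: +40 → 40 ≥ 40
Round 2 — worker-2 pages on-call.
  db-m: +70 → 120 ≥ 120
Round 3 — db-m pages on-call.
  edge-1: +20 → 20 < 70
  lb-2: +55 → 55 < 120
No further pages.

3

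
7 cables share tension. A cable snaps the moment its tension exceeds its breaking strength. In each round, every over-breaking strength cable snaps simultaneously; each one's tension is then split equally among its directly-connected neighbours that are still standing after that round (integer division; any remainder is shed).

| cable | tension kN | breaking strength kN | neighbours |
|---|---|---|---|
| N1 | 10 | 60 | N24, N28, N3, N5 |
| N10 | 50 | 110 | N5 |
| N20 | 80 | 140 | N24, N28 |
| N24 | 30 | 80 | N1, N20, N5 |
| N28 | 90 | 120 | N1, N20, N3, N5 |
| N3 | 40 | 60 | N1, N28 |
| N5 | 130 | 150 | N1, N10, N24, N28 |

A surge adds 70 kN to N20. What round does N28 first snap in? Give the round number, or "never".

2

Round 1 — N20 at 150 > 140. N20 snaps.
  N20 sheds 150 kN to N24, N28: 75 each.
    N24: 30+75 = 105 > 80
    N28: 90+75 = 165 > 120
Round 2 — N24, N28 snap.
  N24 sheds 105 kN to N1, N5: 52 each (1 lost).
    N1: 10+52 = 62 > 60
    N5: 130+52 = 182 > 150
  N28 sheds 165 kN to N1, N3, N5: 55 each.
    N1: 62+55 = 117 > 60
    N3: 40+55 = 95 > 60
    N5: 182+55 = 237 > 150
Round 3 — N1, N3, N5 snap.
  N1 sheds 117 kN: no online neighbours, lost.
  N3 sheds 95 kN: no online neighbours, lost.
  N5 sheds 237 kN to N10: 237 each.
    N10: 50+237 = 287 > 110
Round 4 — N10 snaps.
  N10 sheds 287 kN: no online neighbours, lost.
No further breaks.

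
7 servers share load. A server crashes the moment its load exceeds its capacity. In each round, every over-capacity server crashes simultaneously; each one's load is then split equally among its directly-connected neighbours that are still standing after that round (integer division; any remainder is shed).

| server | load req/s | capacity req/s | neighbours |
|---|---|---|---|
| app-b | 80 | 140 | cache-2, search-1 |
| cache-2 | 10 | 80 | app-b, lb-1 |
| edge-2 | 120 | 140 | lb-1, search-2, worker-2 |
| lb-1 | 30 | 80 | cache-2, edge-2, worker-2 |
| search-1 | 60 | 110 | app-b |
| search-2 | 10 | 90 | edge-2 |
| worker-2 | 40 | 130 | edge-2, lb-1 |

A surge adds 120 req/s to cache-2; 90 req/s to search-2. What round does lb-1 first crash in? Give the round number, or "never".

Round 1 — cache-2 at 130 > 80; search-2 at 100 > 90. cache-2, search-2 crash.
  cache-2 sheds 130 req/s to app-b, lb-1: 65 each.
    app-b: 80+65 = 145 > 140
    lb-1: 30+65 = 95 > 80
  search-2 sheds 100 req/s to edge-2: 100 each.
    edge-2: 120+100 = 220 > 140
Round 2 — app-b, edge-2, lb-1 crash.
  app-b sheds 145 req/s to search-1: 145 each.
    search-1: 60+145 = 205 > 110
  edge-2 sheds 220 req/s to worker-2: 220 each.
    worker-2: 40+220 = 260 > 130
  lb-1 sheds 95 req/s to worker-2: 95 each.
    worker-2: 260+95 = 355 > 130
Round 3 — search-1, worker-2 crash.
  search-1 sheds 205 req/s: no online neighbours, lost.
  worker-2 sheds 355 req/s: no online neighbours, lost.
No further crashes.

2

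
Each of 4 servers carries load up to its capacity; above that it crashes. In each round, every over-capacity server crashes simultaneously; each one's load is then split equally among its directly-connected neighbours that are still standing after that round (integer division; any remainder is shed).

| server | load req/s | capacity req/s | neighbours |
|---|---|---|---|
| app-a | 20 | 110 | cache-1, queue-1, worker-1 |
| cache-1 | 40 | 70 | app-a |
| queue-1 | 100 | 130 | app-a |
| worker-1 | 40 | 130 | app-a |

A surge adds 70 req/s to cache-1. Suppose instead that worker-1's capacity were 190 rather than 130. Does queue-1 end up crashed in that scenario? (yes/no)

With worker-1's capacity at 190:
Round 1 — cache-1 at 110 > 70. cache-1 crashes.
  cache-1 sheds 110 req/s to app-a: 110 each.
    app-a: 20+110 = 130 > 110
Round 2 — app-a crashes.
  app-a sheds 130 req/s to queue-1, worker-1: 65 each.
    queue-1: 100+65 = 165 > 130
    worker-1: 40+65 = 105 ≤ 190
Round 3 — queue-1 crashes.
  queue-1 sheds 165 req/s: no online neighbours, lost.
No further crashes.

yes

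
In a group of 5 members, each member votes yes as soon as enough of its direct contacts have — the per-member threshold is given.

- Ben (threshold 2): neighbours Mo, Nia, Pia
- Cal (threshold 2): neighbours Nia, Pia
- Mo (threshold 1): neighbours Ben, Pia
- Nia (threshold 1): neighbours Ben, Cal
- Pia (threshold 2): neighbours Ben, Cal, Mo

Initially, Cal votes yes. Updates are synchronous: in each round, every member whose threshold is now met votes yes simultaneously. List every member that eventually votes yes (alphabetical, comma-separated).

Round 1 — Cal votes yes (initial).
Round 2 — checking thresholds:
  Nia: 1 of 2 neighbours ≥ 1, votes yes.
  Pia: 1 of 3 neighbours < 2, below threshold.
Round 3 — no new yes votes; cascade stops.

Cal, Nia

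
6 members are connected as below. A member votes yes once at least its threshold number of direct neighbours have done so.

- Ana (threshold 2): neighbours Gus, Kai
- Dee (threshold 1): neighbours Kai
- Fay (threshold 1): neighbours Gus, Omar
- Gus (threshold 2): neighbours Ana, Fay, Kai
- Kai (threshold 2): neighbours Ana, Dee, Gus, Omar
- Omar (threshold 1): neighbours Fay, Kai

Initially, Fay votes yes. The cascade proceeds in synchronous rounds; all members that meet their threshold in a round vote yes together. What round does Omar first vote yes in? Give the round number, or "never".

Round 1 — Fay votes yes (initial).
Round 2 — checking thresholds:
  Gus: 1 of 3 neighbours < 2, not yet.
  Omar: 1 of 2 neighbours ≥ 1, votes yes.
Round 3 — no new yes votes; cascade stops.

2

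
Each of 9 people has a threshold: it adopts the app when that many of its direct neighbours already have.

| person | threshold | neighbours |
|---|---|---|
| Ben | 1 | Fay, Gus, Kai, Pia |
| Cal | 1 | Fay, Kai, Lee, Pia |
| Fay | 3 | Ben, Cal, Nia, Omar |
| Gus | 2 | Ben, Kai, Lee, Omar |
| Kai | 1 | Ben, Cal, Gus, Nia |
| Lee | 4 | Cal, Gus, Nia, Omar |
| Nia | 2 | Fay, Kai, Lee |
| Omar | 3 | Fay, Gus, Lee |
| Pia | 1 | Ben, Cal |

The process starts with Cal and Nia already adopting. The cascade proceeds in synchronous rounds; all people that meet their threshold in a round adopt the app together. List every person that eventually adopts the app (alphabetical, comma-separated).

Ben, Cal, Fay, Gus, Kai, Nia, Pia

Round 1 — Cal, Nia adopt the app (initial).
Round 2 — checking thresholds:
  Fay: 2 of 4 neighbours < 3, below threshold.
  Kai: 2 of 4 neighbours ≥ 1, adopts the app.
  Lee: 2 of 4 neighbours < 4, below threshold.
  Pia: 1 of 2 neighbours ≥ 1, adopts the app.
Round 3 — checking thresholds:
  Ben: 2 of 4 neighbours ≥ 1, adopts the app.
  Fay: 2 of 4 neighbours < 3, below threshold.
  Gus: 1 of 4 neighbours < 2, below threshold.
  Lee: 2 of 4 neighbours < 4, below threshold.
Round 4 — checking thresholds:
  Fay: 3 of 4 neighbours ≥ 3, adopts the app.
  Gus: 2 of 4 neighbours ≥ 2, adopts the app.
  Lee: 2 of 4 neighbours < 4, below threshold.
Round 5 — no new adoptions; cascade stops.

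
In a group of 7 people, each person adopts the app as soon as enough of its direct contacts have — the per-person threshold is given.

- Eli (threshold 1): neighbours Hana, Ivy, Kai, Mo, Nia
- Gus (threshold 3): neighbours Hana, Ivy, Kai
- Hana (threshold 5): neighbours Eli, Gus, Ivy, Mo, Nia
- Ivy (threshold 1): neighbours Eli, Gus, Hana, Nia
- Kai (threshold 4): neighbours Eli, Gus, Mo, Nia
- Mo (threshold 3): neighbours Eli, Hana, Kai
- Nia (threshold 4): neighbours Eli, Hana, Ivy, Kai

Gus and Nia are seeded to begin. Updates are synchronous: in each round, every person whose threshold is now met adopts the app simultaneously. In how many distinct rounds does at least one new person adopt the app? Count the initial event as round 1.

2

Round 1 — Gus, Nia adopt the app (initial).
Round 2 — checking thresholds:
  Eli: 1 of 5 neighbours ≥ 1, adopts the app.
  Hana: 2 of 5 neighbours < 5, below threshold.
  Ivy: 2 of 4 neighbours ≥ 1, adopts the app.
  Kai: 2 of 4 neighbours < 4, below threshold.
Round 3 — no new adoptions; cascade stops.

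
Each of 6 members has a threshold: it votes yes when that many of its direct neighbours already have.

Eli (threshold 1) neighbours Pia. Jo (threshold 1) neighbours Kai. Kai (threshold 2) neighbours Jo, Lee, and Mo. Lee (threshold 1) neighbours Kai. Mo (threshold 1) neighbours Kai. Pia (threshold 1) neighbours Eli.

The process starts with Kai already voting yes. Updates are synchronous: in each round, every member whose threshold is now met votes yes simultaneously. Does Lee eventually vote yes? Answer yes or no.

Round 1 — Kai votes yes (initial).
Round 2 — checking thresholds:
  Jo: 1 of 1 neighbours ≥ 1, votes yes.
  Lee: 1 of 1 neighbours ≥ 1, votes yes.
  Mo: 1 of 1 neighbours ≥ 1, votes yes.
Round 3 — no new yes votes; cascade stops.

yes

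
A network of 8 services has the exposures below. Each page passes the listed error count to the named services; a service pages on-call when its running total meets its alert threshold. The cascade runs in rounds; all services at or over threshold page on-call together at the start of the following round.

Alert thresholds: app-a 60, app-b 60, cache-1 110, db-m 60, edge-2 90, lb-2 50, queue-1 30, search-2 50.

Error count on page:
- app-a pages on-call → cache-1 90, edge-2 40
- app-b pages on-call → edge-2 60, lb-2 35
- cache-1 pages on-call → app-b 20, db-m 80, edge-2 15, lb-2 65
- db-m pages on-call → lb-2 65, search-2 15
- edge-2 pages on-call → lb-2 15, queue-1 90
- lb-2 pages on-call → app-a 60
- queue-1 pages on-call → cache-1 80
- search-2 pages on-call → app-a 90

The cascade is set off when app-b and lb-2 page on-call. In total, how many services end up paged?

7

Round 1 — app-b, lb-2 page on-call (initial).
  app-a: +60 → 60 ≥ 60
  edge-2: +60 → 60 < 90
Round 2 — app-a pages on-call.
  cache-1: +90 → 90 < 110
  edge-2: +40 → 100 ≥ 90
Round 3 — edge-2 pages on-call.
  queue-1: +90 → 90 ≥ 30
Round 4 — queue-1 pages on-call.
  cache-1: +80 → 170 ≥ 110
Round 5 — cache-1 pages on-call.
  db-m: +80 → 80 ≥ 60
Round 6 — db-m pages on-call.
  search-2: +15 → 15 < 50
No further pages.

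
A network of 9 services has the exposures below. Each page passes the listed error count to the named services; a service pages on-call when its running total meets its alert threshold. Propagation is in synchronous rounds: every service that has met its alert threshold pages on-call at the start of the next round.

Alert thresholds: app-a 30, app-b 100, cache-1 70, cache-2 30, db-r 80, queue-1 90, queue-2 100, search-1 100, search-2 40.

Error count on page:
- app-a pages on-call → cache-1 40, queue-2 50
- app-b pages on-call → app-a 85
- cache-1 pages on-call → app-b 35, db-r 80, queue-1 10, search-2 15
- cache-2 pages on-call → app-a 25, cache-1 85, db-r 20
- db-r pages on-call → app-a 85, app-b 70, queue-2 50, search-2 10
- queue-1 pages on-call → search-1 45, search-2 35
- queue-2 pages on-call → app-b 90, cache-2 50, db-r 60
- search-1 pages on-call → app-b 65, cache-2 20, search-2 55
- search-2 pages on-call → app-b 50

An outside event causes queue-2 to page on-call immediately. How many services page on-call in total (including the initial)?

6

Round 1 — queue-2 pages on-call (initial).
  app-b: +90 → 90 < 100
  cache-2: +50 → 50 ≥ 30
  db-r: +60 → 60 < 80
Round 2 — cache-2 pages on-call.
  app-a: +25 → 25 < 30
  cache-1: +85 → 85 ≥ 70
  db-r: +20 → 80 ≥ 80
Round 3 — cache-1, db-r page on-call.
  app-a: +85 → 110 ≥ 30
  app-b: +35+70 → 195 ≥ 100
  queue-1: +10 → 10 < 90
  search-2: +15+10 → 25 < 40
Round 4 — app-a, app-b page on-call.
No further pages.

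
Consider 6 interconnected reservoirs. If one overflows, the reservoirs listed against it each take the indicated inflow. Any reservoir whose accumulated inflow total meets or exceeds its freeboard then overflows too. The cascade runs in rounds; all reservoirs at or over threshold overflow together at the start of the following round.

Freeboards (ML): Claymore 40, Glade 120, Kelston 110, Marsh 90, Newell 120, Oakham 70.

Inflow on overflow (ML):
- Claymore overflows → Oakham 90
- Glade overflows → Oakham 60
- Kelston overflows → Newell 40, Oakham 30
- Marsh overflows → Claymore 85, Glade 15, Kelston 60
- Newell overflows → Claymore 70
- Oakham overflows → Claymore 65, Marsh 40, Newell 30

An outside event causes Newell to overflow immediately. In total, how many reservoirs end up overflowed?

3

Round 1 — Newell overflows (initial).
  Claymore: +70 → 70 ≥ 40
Round 2 — Claymore overflows.
  Oakham: +90 → 90 ≥ 70
Round 3 — Oakham overflows.
  Marsh: +40 → 40 < 90
No further overflows.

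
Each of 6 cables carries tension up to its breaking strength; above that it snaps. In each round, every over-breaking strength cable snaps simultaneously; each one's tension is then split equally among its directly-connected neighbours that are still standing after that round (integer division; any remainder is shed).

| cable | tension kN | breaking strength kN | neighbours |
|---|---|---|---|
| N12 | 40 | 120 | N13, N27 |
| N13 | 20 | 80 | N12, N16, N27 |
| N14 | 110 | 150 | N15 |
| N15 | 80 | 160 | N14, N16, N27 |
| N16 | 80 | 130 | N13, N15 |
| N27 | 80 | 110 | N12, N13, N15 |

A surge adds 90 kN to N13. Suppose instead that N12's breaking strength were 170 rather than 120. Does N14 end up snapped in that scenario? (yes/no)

no

With N12's breaking strength at 170:
Round 1 — N13 at 110 > 80. N13 snaps.
  N13 sheds 110 kN to N12, N16, N27: 36 each (2 lost).
    N12: 40+36 = 76 ≤ 170
    N16: 80+36 = 116 ≤ 130
    N27: 80+36 = 116 > 110
Round 2 — N27 snaps.
  N27 sheds 116 kN to N12, N15: 58 each.
    N12: 76+58 = 134 ≤ 170
    N15: 80+58 = 138 ≤ 160
No further breaks.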